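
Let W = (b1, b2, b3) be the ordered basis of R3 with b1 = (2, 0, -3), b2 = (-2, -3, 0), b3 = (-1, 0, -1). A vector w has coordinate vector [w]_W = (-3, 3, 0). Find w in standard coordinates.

By definition w = -3b1 + 3b2 + 0·b3.
Summing componentwise gives (-12, -9, 9).

(-12, -9, 9)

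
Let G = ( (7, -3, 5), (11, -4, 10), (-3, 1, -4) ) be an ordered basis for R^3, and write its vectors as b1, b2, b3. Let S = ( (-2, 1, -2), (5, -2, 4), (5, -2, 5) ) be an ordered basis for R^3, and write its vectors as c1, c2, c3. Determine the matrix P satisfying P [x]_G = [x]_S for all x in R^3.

Column j of P is [bj]_S, since P maps G-coordinates to S-coordinates.
Expressing b1 in S: b1 = -c1 + 2c2 - c3, so column 1 of P is (-1, 2, -1).
Doing the same for each bj gives P = [[-1, 2, -1], [2, 1, 1], [-1, 2, -2]].

[[-1, 2, -1], [2, 1, 1], [-1, 2, -2]]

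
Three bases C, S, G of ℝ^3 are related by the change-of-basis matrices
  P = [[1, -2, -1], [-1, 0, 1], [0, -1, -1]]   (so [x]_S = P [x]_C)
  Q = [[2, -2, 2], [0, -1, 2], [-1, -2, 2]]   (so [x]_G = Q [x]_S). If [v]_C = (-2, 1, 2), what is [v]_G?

(-26, -10, -8)

Apply P to get S-coordinates (-6, 4, -3), then Q to get G-coordinates.
The result is [v]_G = (-26, -10, -8).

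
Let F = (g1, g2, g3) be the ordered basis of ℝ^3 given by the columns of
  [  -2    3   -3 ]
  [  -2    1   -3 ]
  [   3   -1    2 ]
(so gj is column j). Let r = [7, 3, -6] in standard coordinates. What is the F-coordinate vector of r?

[-2, 2, 1]

[r]_F is the unique c with M c = r, where M has columns g1, ..., g3.
Gaussian elimination on [M | r] yields c = (-2, 2, 1).
Check: -2g1 + 2g2 + g3 = [7, 3, -6].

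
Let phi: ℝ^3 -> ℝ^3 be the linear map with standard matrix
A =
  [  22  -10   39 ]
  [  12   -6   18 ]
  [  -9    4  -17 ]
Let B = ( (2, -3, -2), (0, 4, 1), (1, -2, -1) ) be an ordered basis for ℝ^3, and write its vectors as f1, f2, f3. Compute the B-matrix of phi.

[[-2, 0, 0], [0, -2, 3], [0, -1, 3]]

Let P have columns f1, ..., f3. Then [phi]_B = P^(-1) A P.
Here det P = 1, so P^(-1) is integer; computing A P first and then P^(-1)(A P) gives [[-2, 0, 0], [0, -2, 3], [0, -1, 3]].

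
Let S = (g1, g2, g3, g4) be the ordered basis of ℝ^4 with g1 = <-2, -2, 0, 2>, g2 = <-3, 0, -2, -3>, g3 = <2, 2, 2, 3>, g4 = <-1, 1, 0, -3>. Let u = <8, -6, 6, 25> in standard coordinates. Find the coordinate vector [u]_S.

<2, -2, 1, -4>

We seek scalars with c_1 g1 + ... + c_4 g4 = u; equivalently solve M c = u where the columns of M are g1, ..., g4.
Gaussian elimination on [M | u] yields c = (2, -2, 1, -4).
Check: 2g1 - 2g2 + g3 - 4g4 = <8, -6, 6, 25>.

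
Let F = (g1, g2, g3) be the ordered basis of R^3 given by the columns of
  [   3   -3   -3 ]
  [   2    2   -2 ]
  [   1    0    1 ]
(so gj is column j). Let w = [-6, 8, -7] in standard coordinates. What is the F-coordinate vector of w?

[w]_F is the unique c with M c = w, where M has columns g1, ..., g3.
Gaussian elimination on [M | w] yields c = (-3, 3, -4).
Check: -3g1 + 3g2 - 4g3 = [-6, 8, -7].

[-3, 3, -4]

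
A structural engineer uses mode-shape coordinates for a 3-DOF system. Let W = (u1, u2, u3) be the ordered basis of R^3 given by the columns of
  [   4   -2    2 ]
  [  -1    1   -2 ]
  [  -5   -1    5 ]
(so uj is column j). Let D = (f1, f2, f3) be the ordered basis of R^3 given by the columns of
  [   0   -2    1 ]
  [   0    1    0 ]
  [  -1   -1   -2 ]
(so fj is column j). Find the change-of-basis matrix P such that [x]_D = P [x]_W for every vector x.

[[2, 0, 1], [-1, 1, -2], [2, 0, -2]]

Take x = uj: its W-coordinates are the j-th standard unit vector, so P e_j — column j of P — equals [uj]_D.
u1 = 2f1 - f2 + 2f3, giving column 1 = (2, -1, 2); repeating for each j gives P = [[2, 0, 1], [-1, 1, -2], [2, 0, -2]].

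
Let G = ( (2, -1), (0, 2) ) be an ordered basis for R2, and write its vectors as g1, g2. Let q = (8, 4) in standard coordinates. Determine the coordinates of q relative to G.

(4, 4)

Write q = c_1 g1 + c_2 g2 and solve for the c_i.
System: 2c_1 + 0c_2 = 8, -c_1 + 2c_2 = 4; solving gives c_1 = 4, c_2 = 4.
Check: 4g1 + 4g2 = (8, 4).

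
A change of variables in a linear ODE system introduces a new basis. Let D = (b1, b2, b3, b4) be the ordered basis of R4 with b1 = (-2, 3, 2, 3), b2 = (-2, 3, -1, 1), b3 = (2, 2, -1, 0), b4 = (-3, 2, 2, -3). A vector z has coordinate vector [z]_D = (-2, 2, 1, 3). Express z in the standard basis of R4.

(-7, 8, -1, -13)

z = M [z]_D, where M has columns b1, ..., b4.
Carrying out the matrix-vector product, z = (-7, 8, -1, -13).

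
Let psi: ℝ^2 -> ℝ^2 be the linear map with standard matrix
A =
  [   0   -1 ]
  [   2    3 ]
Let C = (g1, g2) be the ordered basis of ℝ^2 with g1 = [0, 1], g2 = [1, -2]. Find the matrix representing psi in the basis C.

[[1, 0], [-1, 2]]

With P the matrix whose columns are g1, g2, [psi]_C = P^(-1) A P.
Column by column: psi(g1) = A g1 = [-1, 3]; its C-coordinates [1, -1] give column 1.
Continuing for each basis vector yields [psi]_C = [[1, 0], [-1, 2]].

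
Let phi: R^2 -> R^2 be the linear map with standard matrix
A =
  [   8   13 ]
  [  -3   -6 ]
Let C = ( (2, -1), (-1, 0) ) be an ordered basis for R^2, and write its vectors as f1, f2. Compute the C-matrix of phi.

The j-th column of [phi]_C is [phi(fj)]_C.
phi(f1) = A f1 = (3, 0) = 0·f1 - 3f2, so column 1 is (0, -3).
Repeating for f2 and assembling the columns gives [[0, -3], [-3, 2]].

[[0, -3], [-3, 2]]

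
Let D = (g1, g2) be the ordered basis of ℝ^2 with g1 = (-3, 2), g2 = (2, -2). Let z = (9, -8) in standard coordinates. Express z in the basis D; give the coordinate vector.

Write z = c_1 g1 + c_2 g2 and solve for the c_i.
System: -3c_1 + 2c_2 = 9, 2c_1 - 2c_2 = -8; solving gives c_1 = -1, c_2 = 3.
Check: -g1 + 3g2 = (9, -8).

(-1, 3)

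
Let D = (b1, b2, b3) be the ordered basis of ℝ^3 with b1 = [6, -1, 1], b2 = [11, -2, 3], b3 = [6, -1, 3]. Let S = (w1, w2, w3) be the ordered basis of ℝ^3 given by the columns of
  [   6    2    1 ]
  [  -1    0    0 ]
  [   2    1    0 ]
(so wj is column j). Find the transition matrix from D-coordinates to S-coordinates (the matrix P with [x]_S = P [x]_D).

[[1, 2, 1], [-1, -1, 1], [2, 1, -2]]

Column j of P is [bj]_S, since P maps D-coordinates to S-coordinates.
Expressing b1 in S: b1 = w1 - w2 + 2w3, so column 1 of P is [1, -1, 2].
Doing the same for each bj gives P = [[1, 2, 1], [-1, -1, 1], [2, 1, -2]].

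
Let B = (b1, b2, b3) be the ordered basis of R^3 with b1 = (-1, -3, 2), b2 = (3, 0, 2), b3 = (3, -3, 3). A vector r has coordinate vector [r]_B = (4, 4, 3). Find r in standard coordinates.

(17, -21, 25)

r = M [r]_B, where M has columns b1, ..., b3.
Carrying out the matrix-vector product, r = (17, -21, 25).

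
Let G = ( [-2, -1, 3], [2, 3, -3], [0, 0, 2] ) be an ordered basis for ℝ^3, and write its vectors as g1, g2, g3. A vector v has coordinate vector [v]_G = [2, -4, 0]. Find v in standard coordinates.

v = M [v]_G, where M has columns g1, ..., g3.
Carrying out the matrix-vector product, v = [-12, -14, 18].

[-12, -14, 18]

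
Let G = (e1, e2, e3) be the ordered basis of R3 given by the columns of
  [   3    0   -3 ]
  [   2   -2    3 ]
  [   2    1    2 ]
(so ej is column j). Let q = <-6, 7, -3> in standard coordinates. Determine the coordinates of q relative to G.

We seek scalars with c_1 e1 + ... + c_3 e3 = q; equivalently solve M c = q where the columns of M are e1, ..., e3.
Gaussian elimination on [M | q] yields c = (-1, -3, 1).
Check: -e1 - 3e2 + e3 = <-6, 7, -3>.

<-1, -3, 1>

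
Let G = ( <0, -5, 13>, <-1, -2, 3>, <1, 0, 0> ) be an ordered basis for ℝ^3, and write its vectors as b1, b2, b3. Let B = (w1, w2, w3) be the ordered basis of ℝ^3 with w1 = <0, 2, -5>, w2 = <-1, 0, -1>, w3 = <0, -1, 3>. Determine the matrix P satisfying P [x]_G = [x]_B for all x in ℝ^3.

Let M have columns bj and N have columns wj. Then for every x, N [x]_B = x = M [x]_G, so P = N^(-1) M.
Since det N = 1, N^(-1) has integer entries; multiplying gives P = [[-2, -2, -1], [0, 1, -1], [1, -2, -2]].

[[-2, -2, -1], [0, 1, -1], [1, -2, -2]]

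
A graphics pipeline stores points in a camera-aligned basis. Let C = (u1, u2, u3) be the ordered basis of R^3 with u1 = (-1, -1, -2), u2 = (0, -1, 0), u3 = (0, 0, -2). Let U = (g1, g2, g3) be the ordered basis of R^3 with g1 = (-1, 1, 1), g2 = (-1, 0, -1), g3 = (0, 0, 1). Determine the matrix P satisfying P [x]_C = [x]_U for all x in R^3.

Let M have columns uj and N have columns gj. Then for every x, N [x]_U = x = M [x]_C, so P = N^(-1) M.
Since det N = 1, N^(-1) has integer entries; multiplying gives P = [[-1, -1, 0], [2, 1, 0], [1, 2, -2]].

[[-1, -1, 0], [2, 1, 0], [1, 2, -2]]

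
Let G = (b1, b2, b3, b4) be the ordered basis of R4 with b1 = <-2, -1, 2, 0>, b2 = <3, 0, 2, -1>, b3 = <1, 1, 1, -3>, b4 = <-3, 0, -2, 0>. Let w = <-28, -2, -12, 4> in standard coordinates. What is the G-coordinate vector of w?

<2, -4, 0, 4>

[w]_G is the unique c with M c = w, where M has columns b1, ..., b4.
Solving this 4x4 system gives c = (2, -4, 0, 4).
Check: 2b1 - 4b2 + 0·b3 + 4b4 = <-28, -2, -12, 4>.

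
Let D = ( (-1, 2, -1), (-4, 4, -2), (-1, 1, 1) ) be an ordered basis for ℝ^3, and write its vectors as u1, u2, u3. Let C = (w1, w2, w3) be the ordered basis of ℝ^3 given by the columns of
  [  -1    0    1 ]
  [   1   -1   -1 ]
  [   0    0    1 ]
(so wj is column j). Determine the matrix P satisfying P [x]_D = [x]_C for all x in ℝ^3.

[[0, 2, 2], [-1, 0, 0], [-1, -2, 1]]

Let M have columns uj and N have columns wj. Then for every x, N [x]_C = x = M [x]_D, so P = N^(-1) M.
Since det N = 1, N^(-1) has integer entries; multiplying gives P = [[0, 2, 2], [-1, 0, 0], [-1, -2, 1]].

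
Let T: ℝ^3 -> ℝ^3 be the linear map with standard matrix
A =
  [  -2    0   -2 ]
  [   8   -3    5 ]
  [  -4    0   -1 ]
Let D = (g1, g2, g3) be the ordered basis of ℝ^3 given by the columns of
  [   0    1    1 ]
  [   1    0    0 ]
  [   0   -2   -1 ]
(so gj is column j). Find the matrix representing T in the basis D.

[[-3, -2, 3], [0, 0, 3], [0, 2, -3]]

With P the matrix whose columns are g1, ..., g3, [T]_D = P^(-1) A P.
Column by column: T(g1) = A g1 = (0, -3, 0); its D-coordinates (-3, 0, 0) give column 1.
Continuing for each basis vector yields [T]_D = [[-3, -2, 3], [0, 0, 3], [0, 2, -3]].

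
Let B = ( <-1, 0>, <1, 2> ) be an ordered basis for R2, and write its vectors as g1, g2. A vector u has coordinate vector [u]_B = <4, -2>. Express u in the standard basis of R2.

<-6, -4>

By definition u = 4g1 - 2g2.
Summing componentwise gives <-6, -4>.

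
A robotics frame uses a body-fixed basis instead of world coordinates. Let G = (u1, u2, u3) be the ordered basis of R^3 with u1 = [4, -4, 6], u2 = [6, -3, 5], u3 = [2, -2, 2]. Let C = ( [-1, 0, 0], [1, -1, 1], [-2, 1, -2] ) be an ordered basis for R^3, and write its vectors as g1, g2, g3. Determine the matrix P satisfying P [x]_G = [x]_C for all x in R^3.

[[2, -1, 0], [2, 1, 2], [-2, -2, 0]]

Let M have columns uj and N have columns gj. Then for every x, N [x]_C = x = M [x]_G, so P = N^(-1) M.
Since det N = -1, N^(-1) has integer entries; multiplying gives P = [[2, -1, 0], [2, 1, 2], [-2, -2, 0]].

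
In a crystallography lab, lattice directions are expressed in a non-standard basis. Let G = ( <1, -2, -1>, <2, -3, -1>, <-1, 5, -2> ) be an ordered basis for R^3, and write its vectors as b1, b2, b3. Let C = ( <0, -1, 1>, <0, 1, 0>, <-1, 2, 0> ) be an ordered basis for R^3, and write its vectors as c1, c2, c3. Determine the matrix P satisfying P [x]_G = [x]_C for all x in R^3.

[[-1, -1, -2], [-1, 0, 1], [-1, -2, 1]]

Column j of P is [bj]_C, since P maps G-coordinates to C-coordinates.
Expressing b1 in C: b1 = -c1 - c2 - c3, so column 1 of P is <-1, -1, -1>.
Doing the same for each bj gives P = [[-1, -1, -2], [-1, 0, 1], [-1, -2, 1]].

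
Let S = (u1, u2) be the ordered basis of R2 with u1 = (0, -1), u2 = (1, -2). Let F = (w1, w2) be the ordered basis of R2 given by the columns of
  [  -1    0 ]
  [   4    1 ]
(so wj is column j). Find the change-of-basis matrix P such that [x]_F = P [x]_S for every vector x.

[[0, -1], [-1, 2]]

Column j of P is [uj]_F, since P maps S-coordinates to F-coordinates.
Expressing u1 in F: u1 = 0·w1 - w2, so column 1 of P is (0, -1).
Doing the same for each uj gives P = [[0, -1], [-1, 2]].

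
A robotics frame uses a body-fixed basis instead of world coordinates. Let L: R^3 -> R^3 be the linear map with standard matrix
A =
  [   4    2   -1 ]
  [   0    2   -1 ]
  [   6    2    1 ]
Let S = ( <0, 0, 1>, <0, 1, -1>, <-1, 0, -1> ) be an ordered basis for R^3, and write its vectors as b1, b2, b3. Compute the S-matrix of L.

The j-th column of [L]_S is [L(bj)]_S.
L(b1) = A b1 = <-1, -1, 1> = b1 - b2 + b3, so column 1 is <1, -1, 1>.
Repeating for b2, b3 and assembling the columns gives [[1, 1, -3], [-1, 3, 1], [1, -3, 3]].

[[1, 1, -3], [-1, 3, 1], [1, -3, 3]]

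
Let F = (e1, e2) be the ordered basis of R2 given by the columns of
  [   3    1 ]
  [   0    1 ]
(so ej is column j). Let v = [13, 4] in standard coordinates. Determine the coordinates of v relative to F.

[3, 4]

We seek scalars with c_1 e1 + c_2 e2 = v; equivalently solve M c = v where the columns of M are e1, e2.
System: 3c_1 + c_2 = 13, 0c_1 + c_2 = 4; solving gives c_1 = 3, c_2 = 4.
Check: 3e1 + 4e2 = [13, 4].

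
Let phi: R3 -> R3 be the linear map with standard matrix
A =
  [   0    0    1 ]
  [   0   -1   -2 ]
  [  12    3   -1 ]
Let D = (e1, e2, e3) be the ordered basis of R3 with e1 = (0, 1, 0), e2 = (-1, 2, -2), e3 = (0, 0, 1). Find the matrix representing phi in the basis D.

[[-1, -2, 0], [0, 2, -1], [3, 0, -3]]

The j-th column of [phi]_D is [phi(ej)]_D.
phi(e1) = A e1 = (0, -1, 3) = -e1 + 0·e2 + 3e3, so column 1 is (-1, 0, 3).
Repeating for e2, e3 and assembling the columns gives [[-1, -2, 0], [0, 2, -1], [3, 0, -3]].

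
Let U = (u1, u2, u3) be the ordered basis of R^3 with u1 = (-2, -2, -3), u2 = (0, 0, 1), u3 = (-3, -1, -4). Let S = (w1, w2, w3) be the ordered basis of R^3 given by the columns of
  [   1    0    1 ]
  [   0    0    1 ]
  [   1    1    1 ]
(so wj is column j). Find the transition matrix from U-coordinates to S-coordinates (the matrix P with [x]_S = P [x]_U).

Take x = uj: its U-coordinates are the j-th standard unit vector, so P e_j — column j of P — equals [uj]_S.
u1 = 0·w1 - w2 - 2w3, giving column 1 = (0, -1, -2); repeating for each j gives P = [[0, 0, -2], [-1, 1, -1], [-2, 0, -1]].

[[0, 0, -2], [-1, 1, -1], [-2, 0, -1]]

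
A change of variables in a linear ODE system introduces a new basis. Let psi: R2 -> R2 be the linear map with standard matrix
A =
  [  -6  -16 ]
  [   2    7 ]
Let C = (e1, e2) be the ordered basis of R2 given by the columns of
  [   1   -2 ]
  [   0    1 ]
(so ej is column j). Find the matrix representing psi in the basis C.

[[-2, 2], [2, 3]]

Let P have columns e1, e2. Then [psi]_C = P^(-1) A P.
Here det P = 1, so P^(-1) is integer; computing A P first and then P^(-1)(A P) gives [[-2, 2], [2, 3]].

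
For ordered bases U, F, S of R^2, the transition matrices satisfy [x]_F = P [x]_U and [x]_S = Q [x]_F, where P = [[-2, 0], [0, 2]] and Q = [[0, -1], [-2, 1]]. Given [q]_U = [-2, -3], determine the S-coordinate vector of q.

[6, -14]

First [q]_F = P [q]_U = [4, -6].
Then [q]_S = Q [q]_F = [6, -14].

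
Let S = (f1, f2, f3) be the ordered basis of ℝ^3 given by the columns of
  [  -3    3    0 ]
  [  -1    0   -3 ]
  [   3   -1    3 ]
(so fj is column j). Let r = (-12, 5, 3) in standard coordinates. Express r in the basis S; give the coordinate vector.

(4, 0, -3)

We seek scalars with c_1 f1 + ... + c_3 f3 = r; equivalently solve M c = r where the columns of M are f1, ..., f3.
Gaussian elimination on [M | r] yields c = (4, 0, -3).
Check: 4f1 + 0·f2 - 3f3 = (-12, 5, 3).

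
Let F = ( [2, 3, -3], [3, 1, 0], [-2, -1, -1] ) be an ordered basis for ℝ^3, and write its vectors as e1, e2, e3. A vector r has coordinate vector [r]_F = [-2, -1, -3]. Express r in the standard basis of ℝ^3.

[-1, -4, 9]

By definition r = -2e1 - e2 - 3e3.
Summing componentwise gives [-1, -4, 9].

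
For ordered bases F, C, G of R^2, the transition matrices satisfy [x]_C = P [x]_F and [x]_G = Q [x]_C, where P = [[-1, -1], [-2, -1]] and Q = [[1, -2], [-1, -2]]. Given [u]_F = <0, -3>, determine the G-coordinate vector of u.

<-3, -9>

Composing the changes, [u]_G = Q P [u]_F.
Q P = [[3, 1], [5, 3]]; applying this to <0, -3> gives <-3, -9>.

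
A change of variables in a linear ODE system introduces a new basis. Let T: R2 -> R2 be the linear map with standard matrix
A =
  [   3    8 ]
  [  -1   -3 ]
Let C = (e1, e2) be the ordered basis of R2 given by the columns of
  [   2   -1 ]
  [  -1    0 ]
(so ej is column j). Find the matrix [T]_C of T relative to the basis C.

[[-1, -1], [0, 1]]

With P the matrix whose columns are e1, e2, [T]_C = P^(-1) A P.
Column by column: T(e1) = A e1 = <-2, 1>; its C-coordinates <-1, 0> give column 1.
Continuing for each basis vector yields [T]_C = [[-1, -1], [0, 1]].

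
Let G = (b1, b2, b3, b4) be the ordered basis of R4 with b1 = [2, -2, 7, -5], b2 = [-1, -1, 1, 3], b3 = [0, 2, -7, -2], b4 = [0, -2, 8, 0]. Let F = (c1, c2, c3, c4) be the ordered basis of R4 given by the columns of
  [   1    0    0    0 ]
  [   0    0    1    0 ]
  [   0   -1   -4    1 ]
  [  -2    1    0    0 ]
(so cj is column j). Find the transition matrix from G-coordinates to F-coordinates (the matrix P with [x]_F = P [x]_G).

Take x = bj: its G-coordinates are the j-th standard unit vector, so P e_j — column j of P — equals [bj]_F.
b1 = 2c1 - c2 - 2c3 - 2c4, giving column 1 = [2, -1, -2, -2]; repeating for each j gives P = [[2, -1, 0, 0], [-1, 1, -2, 0], [-2, -1, 2, -2], [-2, -2, -1, 0]].

[[2, -1, 0, 0], [-1, 1, -2, 0], [-2, -1, 2, -2], [-2, -2, -1, 0]]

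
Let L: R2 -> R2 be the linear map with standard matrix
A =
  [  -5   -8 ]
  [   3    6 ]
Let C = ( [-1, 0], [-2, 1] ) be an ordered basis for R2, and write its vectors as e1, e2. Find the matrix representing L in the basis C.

With P the matrix whose columns are e1, e2, [L]_C = P^(-1) A P.
Column by column: L(e1) = A e1 = [5, -3]; its C-coordinates [1, -3] give column 1.
Continuing for each basis vector yields [L]_C = [[1, -2], [-3, 0]].

[[1, -2], [-3, 0]]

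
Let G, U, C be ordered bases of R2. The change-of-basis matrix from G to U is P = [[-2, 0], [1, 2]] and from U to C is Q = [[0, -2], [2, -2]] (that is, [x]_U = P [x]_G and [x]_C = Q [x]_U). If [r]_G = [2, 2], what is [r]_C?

[-12, -20]

Composing the changes, [r]_C = Q P [r]_G.
Q P = [[-2, -4], [-6, -4]]; applying this to [2, 2] gives [-12, -20].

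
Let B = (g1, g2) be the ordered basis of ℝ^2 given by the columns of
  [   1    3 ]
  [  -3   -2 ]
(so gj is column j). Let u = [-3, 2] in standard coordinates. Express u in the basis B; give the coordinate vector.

[0, -1]

[u]_B is the unique c with M c = u, where M has columns g1, g2.
System: c_1 + 3c_2 = -3, -3c_1 - 2c_2 = 2; solving gives c_1 = 0, c_2 = -1.
Check: 0·g1 - g2 = [-3, 2].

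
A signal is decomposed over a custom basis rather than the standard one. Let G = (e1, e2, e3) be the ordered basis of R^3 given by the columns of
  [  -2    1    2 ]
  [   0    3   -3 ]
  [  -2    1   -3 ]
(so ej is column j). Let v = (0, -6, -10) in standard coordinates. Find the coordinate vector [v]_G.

[v]_G is the unique c with M c = v, where M has columns e1, ..., e3.
Gaussian elimination on [M | v] yields c = (2, 0, 2).
Check: 2e1 + 0·e2 + 2e3 = (0, -6, -10).

(2, 0, 2)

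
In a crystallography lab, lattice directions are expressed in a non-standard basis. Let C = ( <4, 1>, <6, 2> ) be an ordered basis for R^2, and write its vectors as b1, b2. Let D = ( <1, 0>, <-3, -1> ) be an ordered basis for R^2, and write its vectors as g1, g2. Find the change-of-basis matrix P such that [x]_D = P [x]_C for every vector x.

Let M have columns bj and N have columns gj. Then for every x, N [x]_D = x = M [x]_C, so P = N^(-1) M.
Since det N = -1, N^(-1) has integer entries; multiplying gives P = [[1, 0], [-1, -2]].

[[1, 0], [-1, -2]]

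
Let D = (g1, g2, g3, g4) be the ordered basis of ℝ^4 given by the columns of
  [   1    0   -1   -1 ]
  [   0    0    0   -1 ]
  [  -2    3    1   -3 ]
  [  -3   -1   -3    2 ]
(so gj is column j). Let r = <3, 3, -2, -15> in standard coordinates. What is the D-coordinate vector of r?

<2, -3, 2, -3>

We seek scalars with c_1 g1 + ... + c_4 g4 = r; equivalently solve M c = r where the columns of M are g1, ..., g4.
Solving this 4x4 system gives c = (2, -3, 2, -3).
Check: 2g1 - 3g2 + 2g3 - 3g4 = <3, 3, -2, -15>.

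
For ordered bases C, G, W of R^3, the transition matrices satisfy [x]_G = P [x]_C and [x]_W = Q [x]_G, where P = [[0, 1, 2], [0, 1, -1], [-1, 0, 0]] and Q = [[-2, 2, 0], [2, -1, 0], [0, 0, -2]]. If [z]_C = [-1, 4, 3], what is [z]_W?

First [z]_G = P [z]_C = [10, 1, 1].
Then [z]_W = Q [z]_G = [-18, 19, -2].

[-18, 19, -2]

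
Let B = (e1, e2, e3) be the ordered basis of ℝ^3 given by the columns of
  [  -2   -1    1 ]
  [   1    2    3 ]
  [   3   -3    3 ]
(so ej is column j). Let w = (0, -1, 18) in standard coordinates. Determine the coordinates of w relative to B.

We seek scalars with c_1 e1 + ... + c_3 e3 = w; equivalently solve M c = w where the columns of M are e1, ..., e3.
Row-reducing the augmented matrix [M | w] gives c = (2, -3, 1).
Check: 2e1 - 3e2 + e3 = (0, -1, 18).

(2, -3, 1)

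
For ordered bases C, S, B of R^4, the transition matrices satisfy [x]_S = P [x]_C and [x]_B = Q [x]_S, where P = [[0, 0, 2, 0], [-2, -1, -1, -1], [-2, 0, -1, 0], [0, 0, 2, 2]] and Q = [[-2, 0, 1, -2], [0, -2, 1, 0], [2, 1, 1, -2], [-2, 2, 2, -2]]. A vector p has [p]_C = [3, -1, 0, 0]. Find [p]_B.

[-6, 4, -11, -22]

Apply P to get S-coordinates [0, -5, -6, 0], then Q to get B-coordinates.
The result is [p]_B = [-6, 4, -11, -22].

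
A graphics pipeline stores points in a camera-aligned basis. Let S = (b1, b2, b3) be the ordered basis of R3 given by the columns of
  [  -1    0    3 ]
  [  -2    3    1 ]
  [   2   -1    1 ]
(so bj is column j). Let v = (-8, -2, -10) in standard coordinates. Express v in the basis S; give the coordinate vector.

(-4, -2, -4)

[v]_S is the unique c with M c = v, where M has columns b1, ..., b3.
Gaussian elimination on [M | v] yields c = (-4, -2, -4).
Check: -4b1 - 2b2 - 4b3 = (-8, -2, -10).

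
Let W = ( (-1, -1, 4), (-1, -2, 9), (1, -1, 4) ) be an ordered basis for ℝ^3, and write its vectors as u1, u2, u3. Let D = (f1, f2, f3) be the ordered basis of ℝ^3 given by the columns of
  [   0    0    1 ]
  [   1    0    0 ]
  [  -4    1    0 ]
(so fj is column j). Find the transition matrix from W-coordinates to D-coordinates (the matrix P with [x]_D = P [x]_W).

Let M have columns uj and N have columns fj. Then for every x, N [x]_D = x = M [x]_W, so P = N^(-1) M.
Since det N = 1, N^(-1) has integer entries; multiplying gives P = [[-1, -2, -1], [0, 1, 0], [-1, -1, 1]].

[[-1, -2, -1], [0, 1, 0], [-1, -1, 1]]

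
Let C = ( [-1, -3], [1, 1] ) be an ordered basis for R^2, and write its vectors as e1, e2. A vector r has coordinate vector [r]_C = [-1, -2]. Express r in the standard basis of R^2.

[-1, 1]

The coordinates say r = -e1 - 2e2; adding the scaled basis vectors gives [-1, 1].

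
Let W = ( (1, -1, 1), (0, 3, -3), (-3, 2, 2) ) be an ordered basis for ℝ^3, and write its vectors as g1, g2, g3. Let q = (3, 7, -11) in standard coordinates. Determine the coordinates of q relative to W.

[q]_W is the unique c with M c = q, where M has columns g1, ..., g3.
Gaussian elimination on [M | q] yields c = (0, 3, -1).
Check: 0·g1 + 3g2 - g3 = (3, 7, -11).

(0, 3, -1)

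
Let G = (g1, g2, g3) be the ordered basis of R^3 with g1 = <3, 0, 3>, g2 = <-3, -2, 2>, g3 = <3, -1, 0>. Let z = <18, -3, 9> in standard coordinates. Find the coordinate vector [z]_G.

[z]_G is the unique c with M c = z, where M has columns g1, ..., g3.
Row-reducing the augmented matrix [M | z] gives c = (3, 0, 3).
Check: 3g1 + 0·g2 + 3g3 = <18, -3, 9>.

<3, 0, 3>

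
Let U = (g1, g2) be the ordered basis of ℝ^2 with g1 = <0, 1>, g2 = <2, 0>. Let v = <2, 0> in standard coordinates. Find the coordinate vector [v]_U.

<0, 1>

[v]_U is the unique c with M c = v, where M has columns g1, g2.
System: 0c_1 + 2c_2 = 2, c_1 + 0c_2 = 0; solving gives c_1 = 0, c_2 = 1.
Check: 0·g1 + g2 = <2, 0>.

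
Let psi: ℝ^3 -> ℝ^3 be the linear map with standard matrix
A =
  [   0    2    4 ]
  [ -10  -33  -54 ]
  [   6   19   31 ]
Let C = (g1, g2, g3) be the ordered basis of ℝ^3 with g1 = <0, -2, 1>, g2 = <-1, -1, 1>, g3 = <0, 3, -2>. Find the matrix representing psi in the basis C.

[[-3, 2, -1], [0, -2, 2], [2, -3, 3]]

With P the matrix whose columns are g1, ..., g3, [psi]_C = P^(-1) A P.
Column by column: psi(g1) = A g1 = <0, 12, -7>; its C-coordinates <-3, 0, 2> give column 1.
Continuing for each basis vector yields [psi]_C = [[-3, 2, -1], [0, -2, 2], [2, -3, 3]].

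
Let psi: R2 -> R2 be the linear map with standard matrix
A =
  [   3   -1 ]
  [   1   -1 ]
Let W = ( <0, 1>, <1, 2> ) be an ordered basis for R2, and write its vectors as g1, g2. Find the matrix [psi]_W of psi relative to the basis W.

With P the matrix whose columns are g1, g2, [psi]_W = P^(-1) A P.
Column by column: psi(g1) = A g1 = <-1, -1>; its W-coordinates <1, -1> give column 1.
Continuing for each basis vector yields [psi]_W = [[1, -3], [-1, 1]].

[[1, -3], [-1, 1]]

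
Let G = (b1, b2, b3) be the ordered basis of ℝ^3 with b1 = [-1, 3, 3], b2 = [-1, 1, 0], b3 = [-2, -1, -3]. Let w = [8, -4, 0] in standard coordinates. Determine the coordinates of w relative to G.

[-4, 4, -4]

Write w = c_1 b1 + ... + c_3 b3 and solve for the c_i.
Solving this 3x3 system gives c = (-4, 4, -4).
Check: -4b1 + 4b2 - 4b3 = [8, -4, 0].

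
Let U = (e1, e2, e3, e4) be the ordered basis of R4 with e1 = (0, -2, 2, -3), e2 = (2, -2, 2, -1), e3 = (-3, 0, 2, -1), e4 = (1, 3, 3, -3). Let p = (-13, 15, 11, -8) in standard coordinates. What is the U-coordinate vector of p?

(-1, -2, 4, 3)

Write p = c_1 e1 + ... + c_4 e4 and solve for the c_i.
Row-reducing the augmented matrix [M | p] gives c = (-1, -2, 4, 3).
Check: -e1 - 2e2 + 4e3 + 3e4 = (-13, 15, 11, -8).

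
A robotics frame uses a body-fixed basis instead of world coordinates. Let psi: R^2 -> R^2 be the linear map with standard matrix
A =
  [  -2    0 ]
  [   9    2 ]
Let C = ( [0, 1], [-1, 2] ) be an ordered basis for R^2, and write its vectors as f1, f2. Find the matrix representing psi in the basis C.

[[2, -1], [0, -2]]

With P the matrix whose columns are f1, f2, [psi]_C = P^(-1) A P.
Column by column: psi(f1) = A f1 = [0, 2]; its C-coordinates [2, 0] give column 1.
Continuing for each basis vector yields [psi]_C = [[2, -1], [0, -2]].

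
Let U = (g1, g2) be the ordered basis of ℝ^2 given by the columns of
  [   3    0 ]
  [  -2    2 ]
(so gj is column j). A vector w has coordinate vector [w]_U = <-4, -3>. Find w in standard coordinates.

<-12, 2>

By definition w = -4g1 - 3g2.
Summing componentwise gives <-12, 2>.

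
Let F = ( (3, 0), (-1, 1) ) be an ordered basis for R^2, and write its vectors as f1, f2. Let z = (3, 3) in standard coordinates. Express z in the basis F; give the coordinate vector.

(2, 3)

[z]_F is the unique c with M c = z, where M has columns f1, f2.
System: 3c_1 - c_2 = 3, 0c_1 + c_2 = 3; solving gives c_1 = 2, c_2 = 3.
Check: 2f1 + 3f2 = (3, 3).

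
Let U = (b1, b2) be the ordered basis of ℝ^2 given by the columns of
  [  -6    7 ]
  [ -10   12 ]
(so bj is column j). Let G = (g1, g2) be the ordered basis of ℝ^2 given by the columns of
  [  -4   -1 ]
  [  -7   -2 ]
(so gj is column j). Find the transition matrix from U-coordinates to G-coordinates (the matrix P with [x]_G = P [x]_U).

Let M have columns bj and N have columns gj. Then for every x, N [x]_G = x = M [x]_U, so P = N^(-1) M.
Since det N = 1, N^(-1) has integer entries; multiplying gives P = [[2, -2], [-2, 1]].

[[2, -2], [-2, 1]]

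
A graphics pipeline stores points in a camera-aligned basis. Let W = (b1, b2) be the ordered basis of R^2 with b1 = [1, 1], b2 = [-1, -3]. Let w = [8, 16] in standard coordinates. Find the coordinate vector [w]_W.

[w]_W is the unique c with M c = w, where M has columns b1, b2.
System: c_1 - c_2 = 8, c_1 - 3c_2 = 16; solving gives c_1 = 4, c_2 = -4.
Check: 4b1 - 4b2 = [8, 16].

[4, -4]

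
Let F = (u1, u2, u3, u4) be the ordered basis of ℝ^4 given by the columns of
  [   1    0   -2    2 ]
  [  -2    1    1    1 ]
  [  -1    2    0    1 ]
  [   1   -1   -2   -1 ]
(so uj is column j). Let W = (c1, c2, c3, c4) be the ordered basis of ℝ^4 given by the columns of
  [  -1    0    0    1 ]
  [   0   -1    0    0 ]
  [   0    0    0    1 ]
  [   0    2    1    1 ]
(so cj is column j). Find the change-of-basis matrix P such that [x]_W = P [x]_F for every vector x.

[[-2, 2, 2, -1], [2, -1, -1, -1], [-2, -1, 0, 0], [-1, 2, 0, 1]]

Let M have columns uj and N have columns cj. Then for every x, N [x]_W = x = M [x]_F, so P = N^(-1) M.
Since det N = -1, N^(-1) has integer entries; multiplying gives P = [[-2, 2, 2, -1], [2, -1, -1, -1], [-2, -1, 0, 0], [-1, 2, 0, 1]].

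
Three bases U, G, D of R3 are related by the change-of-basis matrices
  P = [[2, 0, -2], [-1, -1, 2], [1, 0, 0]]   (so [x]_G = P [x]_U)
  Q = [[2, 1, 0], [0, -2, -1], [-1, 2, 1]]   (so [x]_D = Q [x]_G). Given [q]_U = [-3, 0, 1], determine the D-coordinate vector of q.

Apply P to get G-coordinates [-8, 5, -3], then Q to get D-coordinates.
The result is [q]_D = [-11, -7, 15].

[-11, -7, 15]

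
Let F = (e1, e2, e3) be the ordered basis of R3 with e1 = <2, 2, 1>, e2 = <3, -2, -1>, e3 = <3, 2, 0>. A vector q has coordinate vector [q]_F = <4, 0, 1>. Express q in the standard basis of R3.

<11, 10, 4>

By definition q = 4e1 + 0·e2 + e3.
Summing componentwise gives <11, 10, 4>.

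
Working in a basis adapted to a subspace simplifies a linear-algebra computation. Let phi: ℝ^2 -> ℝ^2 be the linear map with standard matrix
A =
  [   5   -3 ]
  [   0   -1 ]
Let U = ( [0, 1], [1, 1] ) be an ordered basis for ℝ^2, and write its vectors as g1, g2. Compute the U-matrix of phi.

The j-th column of [phi]_U is [phi(gj)]_U.
phi(g1) = A g1 = [-3, -1] = 2g1 - 3g2, so column 1 is [2, -3].
Repeating for g2 and assembling the columns gives [[2, -3], [-3, 2]].

[[2, -3], [-3, 2]]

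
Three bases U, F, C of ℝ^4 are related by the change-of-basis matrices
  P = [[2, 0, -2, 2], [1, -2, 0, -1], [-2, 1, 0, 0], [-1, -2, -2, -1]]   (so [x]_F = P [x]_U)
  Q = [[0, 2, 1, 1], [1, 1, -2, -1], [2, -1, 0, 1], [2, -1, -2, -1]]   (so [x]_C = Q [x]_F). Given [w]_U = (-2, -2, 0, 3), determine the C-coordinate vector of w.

(3, -6, 8, -2)

First [w]_F = P [w]_U = (2, -1, 2, 3).
Then [w]_C = Q [w]_F = (3, -6, 8, -2).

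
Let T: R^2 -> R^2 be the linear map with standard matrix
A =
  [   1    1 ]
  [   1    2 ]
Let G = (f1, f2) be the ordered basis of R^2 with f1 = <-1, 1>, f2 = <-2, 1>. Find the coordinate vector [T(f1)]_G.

Compute T(f1) = A f1 = <0, 1> in standard coordinates.
Then write this in G-coordinates: solve for y in y_1 f1 + y_2 f2 = <0, 1>.
This gives y = <2, -1>, which is column 1 of [T]_G.

<2, -1>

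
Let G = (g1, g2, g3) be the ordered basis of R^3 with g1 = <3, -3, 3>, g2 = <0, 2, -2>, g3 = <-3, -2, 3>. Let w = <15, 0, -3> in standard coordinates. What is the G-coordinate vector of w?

Write w = c_1 g1 + ... + c_3 g3 and solve for the c_i.
Gaussian elimination on [M | w] yields c = (2, 0, -3).
Check: 2g1 + 0·g2 - 3g3 = <15, 0, -3>.

<2, 0, -3>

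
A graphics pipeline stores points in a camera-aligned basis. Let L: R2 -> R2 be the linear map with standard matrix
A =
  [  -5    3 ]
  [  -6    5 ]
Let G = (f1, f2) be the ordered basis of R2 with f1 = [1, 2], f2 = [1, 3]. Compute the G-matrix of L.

With P the matrix whose columns are f1, f2, [L]_G = P^(-1) A P.
Column by column: L(f1) = A f1 = [1, 4]; its G-coordinates [-1, 2] give column 1.
Continuing for each basis vector yields [L]_G = [[-1, 3], [2, 1]].

[[-1, 3], [2, 1]]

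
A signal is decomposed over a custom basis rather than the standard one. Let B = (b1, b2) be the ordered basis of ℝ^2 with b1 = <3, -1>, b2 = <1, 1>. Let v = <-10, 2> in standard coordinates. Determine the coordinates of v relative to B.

<-3, -1>

[v]_B is the unique c with M c = v, where M has columns b1, b2.
System: 3c_1 + c_2 = -10, -c_1 + c_2 = 2; solving gives c_1 = -3, c_2 = -1.
Check: -3b1 - b2 = <-10, 2>.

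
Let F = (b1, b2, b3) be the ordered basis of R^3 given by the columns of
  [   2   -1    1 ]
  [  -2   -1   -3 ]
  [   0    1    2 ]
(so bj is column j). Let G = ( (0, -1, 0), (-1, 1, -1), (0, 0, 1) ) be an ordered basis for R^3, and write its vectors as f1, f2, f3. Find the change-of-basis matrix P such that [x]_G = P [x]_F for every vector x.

[[0, 2, 2], [-2, 1, -1], [-2, 2, 1]]

Let M have columns bj and N have columns fj. Then for every x, N [x]_G = x = M [x]_F, so P = N^(-1) M.
Since det N = -1, N^(-1) has integer entries; multiplying gives P = [[0, 2, 2], [-2, 1, -1], [-2, 2, 1]].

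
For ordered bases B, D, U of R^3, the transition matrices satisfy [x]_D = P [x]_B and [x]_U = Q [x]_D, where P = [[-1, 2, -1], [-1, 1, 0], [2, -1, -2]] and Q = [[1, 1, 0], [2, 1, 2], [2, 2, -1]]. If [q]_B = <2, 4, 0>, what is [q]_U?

First [q]_D = P [q]_B = <6, 2, 0>.
Then [q]_U = Q [q]_D = <8, 14, 16>.

<8, 14, 16>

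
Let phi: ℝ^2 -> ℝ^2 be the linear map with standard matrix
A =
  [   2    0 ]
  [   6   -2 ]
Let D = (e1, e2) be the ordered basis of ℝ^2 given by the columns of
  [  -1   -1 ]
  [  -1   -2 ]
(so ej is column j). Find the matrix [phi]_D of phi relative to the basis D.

[[0, 2], [2, 0]]

With P the matrix whose columns are e1, e2, [phi]_D = P^(-1) A P.
Column by column: phi(e1) = A e1 = <-2, -4>; its D-coordinates <0, 2> give column 1.
Continuing for each basis vector yields [phi]_D = [[0, 2], [2, 0]].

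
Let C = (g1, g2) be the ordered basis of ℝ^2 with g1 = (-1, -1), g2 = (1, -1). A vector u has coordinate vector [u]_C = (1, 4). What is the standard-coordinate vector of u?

u = M [u]_C, where M has columns g1, g2.
Carrying out the matrix-vector product, u = (3, -5).

(3, -5)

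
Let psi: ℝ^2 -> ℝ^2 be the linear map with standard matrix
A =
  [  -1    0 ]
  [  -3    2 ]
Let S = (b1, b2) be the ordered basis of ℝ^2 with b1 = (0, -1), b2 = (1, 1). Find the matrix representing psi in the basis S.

[[2, 0], [0, -1]]

The j-th column of [psi]_S is [psi(bj)]_S.
psi(b1) = A b1 = (0, -2) = 2b1 + 0·b2, so column 1 is (2, 0).
Repeating for b2 and assembling the columns gives [[2, 0], [0, -1]].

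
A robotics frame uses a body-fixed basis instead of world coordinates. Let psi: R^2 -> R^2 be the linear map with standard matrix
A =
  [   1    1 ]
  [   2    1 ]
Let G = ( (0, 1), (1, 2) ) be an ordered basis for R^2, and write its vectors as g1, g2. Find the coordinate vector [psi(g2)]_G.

(-2, 3)

Column 2 of [psi]_G is the G-coordinate vector of psi(g2).
In standard coordinates psi(g2) = A g2 = (3, 4).
Converting to G: (3, 4) = -2g1 + 3g2, so the coordinate vector is (-2, 3).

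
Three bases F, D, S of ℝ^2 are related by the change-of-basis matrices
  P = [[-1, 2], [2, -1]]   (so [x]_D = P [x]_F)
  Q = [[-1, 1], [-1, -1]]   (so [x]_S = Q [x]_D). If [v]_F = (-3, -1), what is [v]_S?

(-6, 4)

First [v]_D = P [v]_F = (1, -5).
Then [v]_S = Q [v]_D = (-6, 4).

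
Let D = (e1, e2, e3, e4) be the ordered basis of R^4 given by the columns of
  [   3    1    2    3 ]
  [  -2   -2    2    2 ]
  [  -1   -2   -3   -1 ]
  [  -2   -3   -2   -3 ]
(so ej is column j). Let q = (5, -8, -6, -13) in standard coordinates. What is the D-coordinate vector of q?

We seek scalars with c_1 e1 + ... + c_4 e4 = q; equivalently solve M c = q where the columns of M are e1, ..., e4.
Row-reducing the augmented matrix [M | q] gives c = (0, 4, -1, 1).
Check: 0·e1 + 4e2 - e3 + e4 = (5, -8, -6, -13).

(0, 4, -1, 1)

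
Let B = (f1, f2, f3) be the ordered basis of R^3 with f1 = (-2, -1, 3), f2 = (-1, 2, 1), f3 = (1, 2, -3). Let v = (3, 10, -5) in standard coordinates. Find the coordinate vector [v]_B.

[v]_B is the unique c with M c = v, where M has columns f1, ..., f3.
Gaussian elimination on [M | v] yields c = (-4, 4, -1).
Check: -4f1 + 4f2 - f3 = (3, 10, -5).

(-4, 4, -1)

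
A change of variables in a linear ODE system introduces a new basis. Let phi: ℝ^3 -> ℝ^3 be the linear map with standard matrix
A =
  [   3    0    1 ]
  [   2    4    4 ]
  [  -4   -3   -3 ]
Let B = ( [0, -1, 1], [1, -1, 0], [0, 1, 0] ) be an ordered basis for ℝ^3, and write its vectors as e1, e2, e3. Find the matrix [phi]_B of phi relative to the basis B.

[[0, -1, -3], [1, 3, 0], [1, 0, 1]]

The j-th column of [phi]_B is [phi(ej)]_B.
phi(e1) = A e1 = [1, 0, 0] = 0·e1 + e2 + e3, so column 1 is [0, 1, 1].
Repeating for e2, e3 and assembling the columns gives [[0, -1, -3], [1, 3, 0], [1, 0, 1]].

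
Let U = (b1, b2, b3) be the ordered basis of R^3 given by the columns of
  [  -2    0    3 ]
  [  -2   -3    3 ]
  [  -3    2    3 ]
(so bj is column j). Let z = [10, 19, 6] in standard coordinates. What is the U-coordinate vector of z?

[-2, -3, 2]

Write z = c_1 b1 + ... + c_3 b3 and solve for the c_i.
Row-reducing the augmented matrix [M | z] gives c = (-2, -3, 2).
Check: -2b1 - 3b2 + 2b3 = [10, 19, 6].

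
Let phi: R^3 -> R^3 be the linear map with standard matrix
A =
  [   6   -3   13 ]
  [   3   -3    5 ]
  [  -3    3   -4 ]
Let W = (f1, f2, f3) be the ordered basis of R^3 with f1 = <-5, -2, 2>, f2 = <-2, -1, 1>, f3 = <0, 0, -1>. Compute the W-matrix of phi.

[[0, 0, 3], [-1, -2, -1], [-2, -1, 1]]

Let P have columns f1, ..., f3. Then [phi]_W = P^(-1) A P.
Here det P = -1, so P^(-1) is integer; computing A P first and then P^(-1)(A P) gives [[0, 0, 3], [-1, -2, -1], [-2, -1, 1]].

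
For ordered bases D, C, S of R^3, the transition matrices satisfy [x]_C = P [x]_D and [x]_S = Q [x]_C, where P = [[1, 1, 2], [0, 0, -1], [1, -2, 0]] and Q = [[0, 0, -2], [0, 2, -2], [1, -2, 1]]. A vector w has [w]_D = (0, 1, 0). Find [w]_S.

First [w]_C = P [w]_D = (1, 0, -2).
Then [w]_S = Q [w]_C = (4, 4, -1).

(4, 4, -1)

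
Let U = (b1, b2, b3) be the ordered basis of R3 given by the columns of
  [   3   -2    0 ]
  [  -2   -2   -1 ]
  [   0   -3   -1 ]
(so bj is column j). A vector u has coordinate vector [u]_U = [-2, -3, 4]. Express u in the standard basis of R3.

[0, 6, 5]

By definition u = -2b1 - 3b2 + 4b3.
Summing componentwise gives [0, 6, 5].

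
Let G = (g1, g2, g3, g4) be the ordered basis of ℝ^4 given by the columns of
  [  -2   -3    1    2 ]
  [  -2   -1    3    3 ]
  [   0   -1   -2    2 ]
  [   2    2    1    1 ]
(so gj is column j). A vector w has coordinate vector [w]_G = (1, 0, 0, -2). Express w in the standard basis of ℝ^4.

w = M [w]_G, where M has columns g1, ..., g4.
Carrying out the matrix-vector product, w = (-6, -8, -4, 0).

(-6, -8, -4, 0)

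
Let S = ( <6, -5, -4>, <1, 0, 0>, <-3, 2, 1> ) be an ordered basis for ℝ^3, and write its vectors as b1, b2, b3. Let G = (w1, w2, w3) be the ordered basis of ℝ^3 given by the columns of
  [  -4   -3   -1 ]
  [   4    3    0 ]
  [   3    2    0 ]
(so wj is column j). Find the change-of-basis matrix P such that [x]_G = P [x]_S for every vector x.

Take x = bj: its S-coordinates are the j-th standard unit vector, so P e_j — column j of P — equals [bj]_G.
b1 = -2w1 + w2 - w3, giving column 1 = <-2, 1, -1>; repeating for each j gives P = [[-2, 0, -1], [1, 0, 2], [-1, -1, 1]].

[[-2, 0, -1], [1, 0, 2], [-1, -1, 1]]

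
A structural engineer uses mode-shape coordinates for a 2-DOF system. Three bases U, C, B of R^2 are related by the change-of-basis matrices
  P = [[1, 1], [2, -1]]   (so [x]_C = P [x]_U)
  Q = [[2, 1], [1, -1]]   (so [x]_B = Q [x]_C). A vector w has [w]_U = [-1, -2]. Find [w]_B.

Composing the changes, [w]_B = Q P [w]_U.
Q P = [[4, 1], [-1, 2]]; applying this to [-1, -2] gives [-6, -3].

[-6, -3]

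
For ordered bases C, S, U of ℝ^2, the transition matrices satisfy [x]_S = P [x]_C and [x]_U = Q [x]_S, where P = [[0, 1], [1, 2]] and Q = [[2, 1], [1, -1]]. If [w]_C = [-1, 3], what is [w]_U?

First [w]_S = P [w]_C = [3, 5].
Then [w]_U = Q [w]_S = [11, -2].

[11, -2]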